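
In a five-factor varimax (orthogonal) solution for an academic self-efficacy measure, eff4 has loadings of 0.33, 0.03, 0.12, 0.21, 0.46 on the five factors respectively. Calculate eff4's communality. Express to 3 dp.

h² = 0.33² + 0.03² + 0.12² + 0.21² + 0.46² = 0.1089 + 0.0009 + 0.0144 + 0.0441 + 0.2116 = 0.3799

0.380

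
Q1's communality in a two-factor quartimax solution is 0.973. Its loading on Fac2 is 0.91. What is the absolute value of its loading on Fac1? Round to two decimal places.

0.38

Under orthogonal rotation h² = Σλ², so λ_Fac1² = h² − (0.8281) = 0.973 − 0.8281 = 0.1449.
|λ| = √0.1449 = 0.3807.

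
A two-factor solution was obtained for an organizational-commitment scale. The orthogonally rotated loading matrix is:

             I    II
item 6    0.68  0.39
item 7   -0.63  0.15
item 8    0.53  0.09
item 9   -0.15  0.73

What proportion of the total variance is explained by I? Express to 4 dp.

SS loadings for I = 0.68² + (-0.63)² + 0.53² + (-0.15)² = 1.1627
Proportion of variance = 1.1627 / 4 = 0.2907.

0.2907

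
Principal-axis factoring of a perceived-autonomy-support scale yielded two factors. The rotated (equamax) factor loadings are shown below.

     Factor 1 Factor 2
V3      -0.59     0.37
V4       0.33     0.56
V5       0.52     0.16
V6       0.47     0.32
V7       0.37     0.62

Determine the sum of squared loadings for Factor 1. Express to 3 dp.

1.085

SS loadings for Factor 1 = (-0.59)² + 0.33² + 0.52² + 0.47² + 0.37² = 0.3481 + 0.1089 + 0.2704 + 0.2209 + 0.1369 = 1.0852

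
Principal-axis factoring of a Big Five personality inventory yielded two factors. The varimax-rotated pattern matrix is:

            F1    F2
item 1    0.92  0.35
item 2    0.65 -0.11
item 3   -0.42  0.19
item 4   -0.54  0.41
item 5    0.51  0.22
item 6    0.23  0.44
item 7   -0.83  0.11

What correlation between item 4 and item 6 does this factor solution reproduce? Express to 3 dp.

r̂ = Σ λ_i·λ_j across factors = (-0.54)(0.23) + (0.41)(0.44)
  = -0.1242 +0.1804 = 0.0562

0.056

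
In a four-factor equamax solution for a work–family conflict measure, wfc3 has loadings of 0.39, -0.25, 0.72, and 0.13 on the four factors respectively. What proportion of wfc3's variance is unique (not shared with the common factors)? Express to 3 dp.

0.250

h² = 0.39² + (-0.25)² + 0.72² + 0.13² = 0.1521 + 0.0625 + 0.5184 + 0.0169 = 0.7499
Uniqueness u² = 1 − h² = 1 − 0.7499 = 0.2501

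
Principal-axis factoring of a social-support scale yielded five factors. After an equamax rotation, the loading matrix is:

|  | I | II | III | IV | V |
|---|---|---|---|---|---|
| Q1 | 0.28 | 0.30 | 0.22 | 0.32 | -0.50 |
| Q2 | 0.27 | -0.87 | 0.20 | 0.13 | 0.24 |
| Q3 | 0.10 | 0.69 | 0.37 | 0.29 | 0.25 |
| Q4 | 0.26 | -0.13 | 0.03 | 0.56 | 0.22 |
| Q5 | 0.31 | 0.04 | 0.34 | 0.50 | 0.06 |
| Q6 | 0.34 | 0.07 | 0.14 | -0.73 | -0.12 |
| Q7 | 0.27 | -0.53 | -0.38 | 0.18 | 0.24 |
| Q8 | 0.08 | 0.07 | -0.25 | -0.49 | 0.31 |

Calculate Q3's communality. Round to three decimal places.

h² = 0.10² + 0.69² + 0.37² + 0.29² + 0.25² = 0.0100 + 0.4761 + 0.1369 + 0.0841 + 0.0625 = 0.7696

0.770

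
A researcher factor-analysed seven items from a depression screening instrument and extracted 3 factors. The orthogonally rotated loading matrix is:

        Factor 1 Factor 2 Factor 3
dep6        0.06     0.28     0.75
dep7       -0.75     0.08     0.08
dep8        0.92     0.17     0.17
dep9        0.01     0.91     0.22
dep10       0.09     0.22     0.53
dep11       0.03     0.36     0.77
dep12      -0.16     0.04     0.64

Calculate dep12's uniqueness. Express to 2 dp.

0.56

h² = (-0.16)² + 0.04² + 0.64² = 0.0256 + 0.0016 + 0.4096 = 0.4368
Uniqueness u² = 1 − h² = 1 − 0.4368 = 0.5632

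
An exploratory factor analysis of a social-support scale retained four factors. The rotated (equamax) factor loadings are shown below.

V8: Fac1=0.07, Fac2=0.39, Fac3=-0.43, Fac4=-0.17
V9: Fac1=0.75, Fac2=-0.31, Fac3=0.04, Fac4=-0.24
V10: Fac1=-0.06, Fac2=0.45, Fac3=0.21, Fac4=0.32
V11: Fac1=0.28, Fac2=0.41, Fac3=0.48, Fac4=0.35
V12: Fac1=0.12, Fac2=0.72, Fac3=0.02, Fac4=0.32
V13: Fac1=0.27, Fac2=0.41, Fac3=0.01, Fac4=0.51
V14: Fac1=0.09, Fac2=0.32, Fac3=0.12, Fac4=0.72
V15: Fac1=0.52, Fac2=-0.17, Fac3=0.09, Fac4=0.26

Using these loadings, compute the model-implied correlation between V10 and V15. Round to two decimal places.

r̂ = Σ λ_i·λ_j across factors = (-0.06)(0.52) + (0.45)(-0.17) + (0.21)(0.09) + (0.32)(0.26)
  = -0.0312 -0.0765 +0.0189 +0.0832 = -0.0056

-0.01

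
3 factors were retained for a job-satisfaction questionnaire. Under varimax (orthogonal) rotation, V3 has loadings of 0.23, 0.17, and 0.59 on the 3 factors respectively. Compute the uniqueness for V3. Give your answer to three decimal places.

h² = 0.23² + 0.17² + 0.59² = 0.0529 + 0.0289 + 0.3481 = 0.4299
Uniqueness u² = 1 − h² = 1 − 0.4299 = 0.5701

0.570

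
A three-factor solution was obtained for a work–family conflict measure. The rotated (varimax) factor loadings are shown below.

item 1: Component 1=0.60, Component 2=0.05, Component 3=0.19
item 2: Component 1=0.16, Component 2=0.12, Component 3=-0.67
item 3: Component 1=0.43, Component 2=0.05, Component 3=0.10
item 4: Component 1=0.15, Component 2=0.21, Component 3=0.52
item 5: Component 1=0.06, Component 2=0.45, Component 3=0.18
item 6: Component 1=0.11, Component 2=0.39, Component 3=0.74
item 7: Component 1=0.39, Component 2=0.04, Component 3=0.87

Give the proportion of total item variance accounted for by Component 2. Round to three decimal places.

SS loadings for Component 2 = 0.05² + 0.12² + 0.05² + 0.21² + 0.45² + 0.39² + 0.04² = 0.4197
Proportion of variance = 0.4197 / 7 = 0.0600.

0.060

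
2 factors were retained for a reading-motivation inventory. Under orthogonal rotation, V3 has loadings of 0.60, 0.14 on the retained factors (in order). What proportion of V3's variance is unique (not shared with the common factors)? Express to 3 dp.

h² = 0.60² + 0.14² = 0.3600 + 0.0196 = 0.3796
Uniqueness u² = 1 − h² = 1 − 0.3796 = 0.6204

0.620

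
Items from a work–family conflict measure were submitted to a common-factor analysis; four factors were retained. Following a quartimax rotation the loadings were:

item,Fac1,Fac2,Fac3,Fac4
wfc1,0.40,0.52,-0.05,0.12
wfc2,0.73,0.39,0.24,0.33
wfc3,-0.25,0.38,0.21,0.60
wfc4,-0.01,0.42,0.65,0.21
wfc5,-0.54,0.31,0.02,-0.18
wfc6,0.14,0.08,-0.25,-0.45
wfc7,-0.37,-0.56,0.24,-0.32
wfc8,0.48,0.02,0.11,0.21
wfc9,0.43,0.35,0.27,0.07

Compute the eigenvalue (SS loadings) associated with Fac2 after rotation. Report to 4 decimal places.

SS loadings for Fac2 = 0.52² + 0.39² + 0.38² + 0.42² + 0.31² + 0.08² + (-0.56)² + 0.02² + 0.35² = 0.2704 + 0.1521 + 0.1444 + 0.1764 + 0.0961 + 0.0064 + 0.3136 + 0.0004 + 0.1225 = 1.2823

1.2823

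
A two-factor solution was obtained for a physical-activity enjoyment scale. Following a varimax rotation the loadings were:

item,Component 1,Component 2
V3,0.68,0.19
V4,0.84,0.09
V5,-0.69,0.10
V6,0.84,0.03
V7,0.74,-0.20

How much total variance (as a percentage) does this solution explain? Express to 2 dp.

Communalities: 0.4985, 0.7137, 0.4861, 0.7065, 0.5876; Σh² = 2.9924.
Total variance with 5 standardized items is 5, so the solution explains 2.9924/5 = 0.5985 = 59.85%.

59.85%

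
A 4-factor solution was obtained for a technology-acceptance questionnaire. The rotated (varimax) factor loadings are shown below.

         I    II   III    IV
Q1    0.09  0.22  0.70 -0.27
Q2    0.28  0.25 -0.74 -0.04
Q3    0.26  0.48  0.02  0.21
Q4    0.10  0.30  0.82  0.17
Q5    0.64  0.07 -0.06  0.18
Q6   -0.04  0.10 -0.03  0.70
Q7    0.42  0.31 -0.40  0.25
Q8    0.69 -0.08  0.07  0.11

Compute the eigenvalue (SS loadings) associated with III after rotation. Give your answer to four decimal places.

1.8798

SS loadings for III = 0.70² + (-0.74)² + 0.02² + 0.82² + (-0.06)² + (-0.03)² + (-0.40)² + 0.07² = 0.4900 + 0.5476 + 0.0004 + 0.6724 + 0.0036 + 0.0009 + 0.1600 + 0.0049 = 1.8798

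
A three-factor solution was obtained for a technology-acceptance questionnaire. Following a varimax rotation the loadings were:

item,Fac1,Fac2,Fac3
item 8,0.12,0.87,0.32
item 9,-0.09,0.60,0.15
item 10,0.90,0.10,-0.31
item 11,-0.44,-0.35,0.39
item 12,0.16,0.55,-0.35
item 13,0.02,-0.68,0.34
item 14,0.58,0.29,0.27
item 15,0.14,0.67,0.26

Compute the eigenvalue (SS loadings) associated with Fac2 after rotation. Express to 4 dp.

2.5473

SS loadings for Fac2 = 0.87² + 0.60² + 0.10² + (-0.35)² + 0.55² + (-0.68)² + 0.29² + 0.67² = 0.7569 + 0.3600 + 0.0100 + 0.1225 + 0.3025 + 0.4624 + 0.0841 + 0.4489 = 2.5473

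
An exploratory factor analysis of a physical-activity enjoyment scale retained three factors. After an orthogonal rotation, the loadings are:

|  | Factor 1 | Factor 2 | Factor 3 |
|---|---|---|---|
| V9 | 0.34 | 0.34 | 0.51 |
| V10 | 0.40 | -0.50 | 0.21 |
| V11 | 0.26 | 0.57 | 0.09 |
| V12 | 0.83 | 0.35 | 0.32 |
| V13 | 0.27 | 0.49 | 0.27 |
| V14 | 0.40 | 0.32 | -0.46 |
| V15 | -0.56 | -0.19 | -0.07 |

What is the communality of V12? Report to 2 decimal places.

h² = 0.83² + 0.35² + 0.32² = 0.6889 + 0.1225 + 0.1024 = 0.9138

0.91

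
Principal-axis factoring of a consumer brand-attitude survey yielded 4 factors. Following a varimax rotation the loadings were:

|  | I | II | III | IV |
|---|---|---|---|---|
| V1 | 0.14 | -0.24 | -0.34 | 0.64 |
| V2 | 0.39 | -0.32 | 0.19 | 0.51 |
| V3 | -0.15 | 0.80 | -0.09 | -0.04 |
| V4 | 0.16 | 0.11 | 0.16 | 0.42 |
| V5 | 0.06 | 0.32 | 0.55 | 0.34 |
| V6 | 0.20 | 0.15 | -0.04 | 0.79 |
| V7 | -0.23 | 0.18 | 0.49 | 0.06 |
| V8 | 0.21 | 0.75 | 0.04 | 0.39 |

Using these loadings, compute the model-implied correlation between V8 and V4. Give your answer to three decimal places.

r̂ = Σ λ_i·λ_j across factors = (0.21)(0.16) + (0.75)(0.11) + (0.04)(0.16) + (0.39)(0.42)
  = +0.0336 +0.0825 +0.0064 +0.1638 = 0.2863

0.286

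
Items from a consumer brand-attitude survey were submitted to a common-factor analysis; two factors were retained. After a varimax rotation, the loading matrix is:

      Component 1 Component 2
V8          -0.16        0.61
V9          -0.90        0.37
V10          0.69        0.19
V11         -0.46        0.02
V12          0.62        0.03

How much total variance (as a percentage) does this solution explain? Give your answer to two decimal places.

49.08%

SS loadings by factor: 1.9077, 0.5464; total = 2.4541.
Total variance with 5 standardized items is 5, so the solution explains 2.4541/5 = 0.4908 = 49.08%.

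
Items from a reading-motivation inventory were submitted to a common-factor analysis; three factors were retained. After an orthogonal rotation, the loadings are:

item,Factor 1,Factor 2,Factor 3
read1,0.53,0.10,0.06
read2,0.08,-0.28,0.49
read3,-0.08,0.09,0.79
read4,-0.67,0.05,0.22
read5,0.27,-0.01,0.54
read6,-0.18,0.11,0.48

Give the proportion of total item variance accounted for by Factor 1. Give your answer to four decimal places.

0.1413

SS loadings for Factor 1 = 0.53² + 0.08² + (-0.08)² + (-0.67)² + 0.27² + (-0.18)² = 0.8479
Proportion of variance = 0.8479 / 6 = 0.1413.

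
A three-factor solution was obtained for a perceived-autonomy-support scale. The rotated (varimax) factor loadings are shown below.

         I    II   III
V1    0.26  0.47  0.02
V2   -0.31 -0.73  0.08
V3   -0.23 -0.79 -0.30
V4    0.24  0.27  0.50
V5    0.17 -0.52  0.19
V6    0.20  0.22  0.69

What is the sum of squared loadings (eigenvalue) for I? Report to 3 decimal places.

0.343

SS loadings for I = 0.26² + (-0.31)² + (-0.23)² + 0.24² + 0.17² + 0.20² = 0.0676 + 0.0961 + 0.0529 + 0.0576 + 0.0289 + 0.0400 = 0.3431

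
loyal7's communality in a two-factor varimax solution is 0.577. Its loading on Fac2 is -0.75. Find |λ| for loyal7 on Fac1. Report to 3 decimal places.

0.120

Under orthogonal rotation h² = Σλ², so λ_Fac1² = h² − (0.5625) = 0.577 − 0.5625 = 0.0145.
|λ| = √0.0145 = 0.1204.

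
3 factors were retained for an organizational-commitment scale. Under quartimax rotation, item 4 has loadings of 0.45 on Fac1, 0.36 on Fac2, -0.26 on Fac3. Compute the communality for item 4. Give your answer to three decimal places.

0.400

h² = 0.45² + 0.36² + (-0.26)² = 0.2025 + 0.1296 + 0.0676 = 0.3997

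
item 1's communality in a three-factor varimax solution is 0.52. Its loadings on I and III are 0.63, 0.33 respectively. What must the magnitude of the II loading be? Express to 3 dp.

Under orthogonal rotation h² = Σλ², so λ_II² = h² − (0.5058) = 0.52 − 0.5058 = 0.0142.
|λ| = √0.0142 = 0.1192.

0.119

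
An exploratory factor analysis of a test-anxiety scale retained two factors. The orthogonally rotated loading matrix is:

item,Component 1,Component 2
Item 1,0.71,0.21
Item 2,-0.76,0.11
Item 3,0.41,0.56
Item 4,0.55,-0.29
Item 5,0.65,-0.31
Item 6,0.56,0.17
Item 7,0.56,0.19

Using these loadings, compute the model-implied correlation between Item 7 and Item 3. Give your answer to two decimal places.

r̂ = Σ λ_i·λ_j across factors = (0.56)(0.41) + (0.19)(0.56)
  = +0.2296 +0.1064 = 0.3360

0.34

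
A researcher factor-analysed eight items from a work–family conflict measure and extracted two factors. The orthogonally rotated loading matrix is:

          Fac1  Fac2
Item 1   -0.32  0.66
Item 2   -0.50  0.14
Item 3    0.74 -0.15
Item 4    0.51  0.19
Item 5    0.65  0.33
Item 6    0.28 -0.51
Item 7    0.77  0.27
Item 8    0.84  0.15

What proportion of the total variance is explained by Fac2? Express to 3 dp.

SS loadings for Fac2 = 0.66² + 0.14² + (-0.15)² + 0.19² + 0.33² + (-0.51)² + 0.27² + 0.15² = 0.9782
Proportion of variance = 0.9782 / 8 = 0.1223.

0.122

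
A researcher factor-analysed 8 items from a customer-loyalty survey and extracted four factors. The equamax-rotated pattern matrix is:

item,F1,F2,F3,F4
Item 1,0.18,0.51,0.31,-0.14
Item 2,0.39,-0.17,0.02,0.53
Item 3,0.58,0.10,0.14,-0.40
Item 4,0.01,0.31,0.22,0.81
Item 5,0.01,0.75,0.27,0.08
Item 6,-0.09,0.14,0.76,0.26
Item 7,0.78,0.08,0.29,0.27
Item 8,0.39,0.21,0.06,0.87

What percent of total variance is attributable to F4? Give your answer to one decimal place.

25.3%

SS loadings for F4 = (-0.14)² + 0.53² + (-0.40)² + 0.81² + 0.08² + 0.26² + 0.27² + 0.87² = 2.0204
With 8 standardized items, total variance = 8. Proportion = 2.0204/8 = 0.2526 → 25.26%.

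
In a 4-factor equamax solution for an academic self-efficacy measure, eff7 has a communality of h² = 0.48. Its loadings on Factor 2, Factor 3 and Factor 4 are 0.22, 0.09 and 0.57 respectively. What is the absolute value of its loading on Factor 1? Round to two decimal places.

0.31

Under orthogonal rotation h² = Σλ², so λ_Factor 1² = h² − (0.3814) = 0.48 − 0.3814 = 0.0986.
|λ| = √0.0986 = 0.3140.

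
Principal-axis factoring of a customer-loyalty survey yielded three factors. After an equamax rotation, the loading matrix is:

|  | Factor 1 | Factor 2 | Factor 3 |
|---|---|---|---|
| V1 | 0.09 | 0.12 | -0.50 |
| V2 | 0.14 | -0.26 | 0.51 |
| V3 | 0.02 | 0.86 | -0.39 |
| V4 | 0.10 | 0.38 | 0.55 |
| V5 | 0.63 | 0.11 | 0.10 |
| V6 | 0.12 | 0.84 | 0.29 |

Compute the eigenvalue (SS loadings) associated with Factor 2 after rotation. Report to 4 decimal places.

SS loadings for Factor 2 = 0.12² + (-0.26)² + 0.86² + 0.38² + 0.11² + 0.84² = 0.0144 + 0.0676 + 0.7396 + 0.1444 + 0.0121 + 0.7056 = 1.6837

1.6837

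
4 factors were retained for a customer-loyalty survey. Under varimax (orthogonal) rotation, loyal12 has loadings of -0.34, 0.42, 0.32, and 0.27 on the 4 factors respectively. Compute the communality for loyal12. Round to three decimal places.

h² = (-0.34)² + 0.42² + 0.32² + 0.27² = 0.1156 + 0.1764 + 0.1024 + 0.0729 = 0.4673

0.467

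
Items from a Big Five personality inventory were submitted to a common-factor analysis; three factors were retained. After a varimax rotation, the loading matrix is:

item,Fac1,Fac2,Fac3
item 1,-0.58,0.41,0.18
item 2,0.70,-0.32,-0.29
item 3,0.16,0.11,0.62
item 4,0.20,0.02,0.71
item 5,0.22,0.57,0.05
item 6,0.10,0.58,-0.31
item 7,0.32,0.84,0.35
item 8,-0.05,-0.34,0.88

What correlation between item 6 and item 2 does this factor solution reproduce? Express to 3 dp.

-0.026

r̂ = Σ λ_i·λ_j across factors = (0.10)(0.70) + (0.58)(-0.32) + (-0.31)(-0.29)
  = +0.0700 -0.1856 +0.0899 = -0.0257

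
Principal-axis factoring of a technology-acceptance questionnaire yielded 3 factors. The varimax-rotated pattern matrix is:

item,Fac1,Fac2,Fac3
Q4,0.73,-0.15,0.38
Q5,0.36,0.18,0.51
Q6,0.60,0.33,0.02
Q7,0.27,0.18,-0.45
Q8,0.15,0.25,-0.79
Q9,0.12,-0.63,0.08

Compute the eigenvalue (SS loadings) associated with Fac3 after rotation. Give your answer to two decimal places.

1.24

SS loadings for Fac3 = 0.38² + 0.51² + 0.02² + (-0.45)² + (-0.79)² + 0.08² = 0.1444 + 0.2601 + 0.0004 + 0.2025 + 0.6241 + 0.0064 = 1.2379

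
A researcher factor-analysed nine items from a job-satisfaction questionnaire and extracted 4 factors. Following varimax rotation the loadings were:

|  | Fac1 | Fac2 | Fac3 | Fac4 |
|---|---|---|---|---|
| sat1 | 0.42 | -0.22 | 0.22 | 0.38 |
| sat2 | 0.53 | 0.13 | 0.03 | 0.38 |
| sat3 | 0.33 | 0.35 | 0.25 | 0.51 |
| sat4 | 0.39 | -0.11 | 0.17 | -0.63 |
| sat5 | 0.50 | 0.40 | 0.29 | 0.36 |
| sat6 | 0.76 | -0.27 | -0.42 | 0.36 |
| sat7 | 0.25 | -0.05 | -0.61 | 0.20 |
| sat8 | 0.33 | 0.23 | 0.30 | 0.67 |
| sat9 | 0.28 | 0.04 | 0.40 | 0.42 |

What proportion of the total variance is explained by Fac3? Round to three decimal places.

SS loadings for Fac3 = 0.22² + 0.03² + 0.25² + 0.17² + 0.29² + (-0.42)² + (-0.61)² + 0.30² + 0.40² = 1.0233
Proportion of variance = 1.0233 / 9 = 0.1137.

0.114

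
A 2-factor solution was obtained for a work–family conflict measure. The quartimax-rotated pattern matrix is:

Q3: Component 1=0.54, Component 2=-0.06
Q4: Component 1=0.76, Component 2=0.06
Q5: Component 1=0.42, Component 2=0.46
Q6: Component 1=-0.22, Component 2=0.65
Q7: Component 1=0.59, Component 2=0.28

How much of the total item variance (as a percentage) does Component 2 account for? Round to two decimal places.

14.39%

SS loadings for Component 2 = (-0.06)² + 0.06² + 0.46² + 0.65² + 0.28² = 0.7197
With 5 standardized items, total variance = 5. Proportion = 0.7197/5 = 0.1439 → 14.39%.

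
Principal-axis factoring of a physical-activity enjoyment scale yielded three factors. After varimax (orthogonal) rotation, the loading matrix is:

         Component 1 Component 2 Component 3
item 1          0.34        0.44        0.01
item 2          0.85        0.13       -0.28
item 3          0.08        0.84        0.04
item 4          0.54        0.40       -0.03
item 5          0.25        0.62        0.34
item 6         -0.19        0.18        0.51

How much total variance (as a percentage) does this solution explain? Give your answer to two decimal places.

SS loadings by factor: 1.2347, 1.4929, 0.4567; total = 3.1843.
Total variance with 6 standardized items is 6, so the solution explains 3.1843/6 = 0.5307 = 53.07%.

53.07%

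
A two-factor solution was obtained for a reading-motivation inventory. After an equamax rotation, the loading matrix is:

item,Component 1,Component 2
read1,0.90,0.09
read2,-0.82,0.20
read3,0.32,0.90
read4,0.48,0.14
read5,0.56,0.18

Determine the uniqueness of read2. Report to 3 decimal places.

h² = (-0.82)² + 0.20² = 0.6724 + 0.0400 = 0.7124
Uniqueness u² = 1 − h² = 1 − 0.7124 = 0.2876

0.288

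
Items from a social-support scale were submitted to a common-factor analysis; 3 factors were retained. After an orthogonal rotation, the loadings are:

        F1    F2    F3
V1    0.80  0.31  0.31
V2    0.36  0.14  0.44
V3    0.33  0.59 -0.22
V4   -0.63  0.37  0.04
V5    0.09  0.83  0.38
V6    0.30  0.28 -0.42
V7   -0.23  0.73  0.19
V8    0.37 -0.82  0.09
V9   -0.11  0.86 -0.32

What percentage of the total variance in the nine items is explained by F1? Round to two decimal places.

SS loadings for F1 = 0.80² + 0.36² + 0.33² + (-0.63)² + 0.09² + 0.30² + (-0.23)² + 0.37² + (-0.11)² = 1.5754
With 9 standardized items, total variance = 9. Proportion = 1.5754/9 = 0.1750 → 17.50%.

17.50%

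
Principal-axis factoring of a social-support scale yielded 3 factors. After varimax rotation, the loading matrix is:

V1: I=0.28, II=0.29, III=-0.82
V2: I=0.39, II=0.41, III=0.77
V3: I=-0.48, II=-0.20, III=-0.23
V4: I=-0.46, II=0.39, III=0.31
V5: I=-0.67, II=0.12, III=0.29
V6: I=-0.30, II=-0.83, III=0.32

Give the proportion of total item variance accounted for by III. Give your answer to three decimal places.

0.267

SS loadings for III = (-0.82)² + 0.77² + (-0.23)² + 0.31² + 0.29² + 0.32² = 1.6008
Proportion of variance = 1.6008 / 6 = 0.2668.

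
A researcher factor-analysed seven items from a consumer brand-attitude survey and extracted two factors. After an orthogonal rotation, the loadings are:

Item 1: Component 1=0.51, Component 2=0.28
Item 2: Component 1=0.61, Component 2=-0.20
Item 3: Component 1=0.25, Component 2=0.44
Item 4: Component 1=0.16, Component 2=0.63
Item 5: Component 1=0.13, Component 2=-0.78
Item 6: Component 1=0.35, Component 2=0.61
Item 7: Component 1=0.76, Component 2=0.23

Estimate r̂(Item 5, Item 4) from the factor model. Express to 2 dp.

r̂ = Σ λ_i·λ_j across factors = (0.13)(0.16) + (-0.78)(0.63)
  = +0.0208 -0.4914 = -0.4706

-0.47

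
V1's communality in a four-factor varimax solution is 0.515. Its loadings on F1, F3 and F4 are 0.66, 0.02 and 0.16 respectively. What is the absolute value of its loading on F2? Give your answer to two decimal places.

0.23

Under orthogonal rotation h² = Σλ², so λ_F2² = h² − (0.4616) = 0.515 − 0.4616 = 0.0534.
|λ| = √0.0534 = 0.2311.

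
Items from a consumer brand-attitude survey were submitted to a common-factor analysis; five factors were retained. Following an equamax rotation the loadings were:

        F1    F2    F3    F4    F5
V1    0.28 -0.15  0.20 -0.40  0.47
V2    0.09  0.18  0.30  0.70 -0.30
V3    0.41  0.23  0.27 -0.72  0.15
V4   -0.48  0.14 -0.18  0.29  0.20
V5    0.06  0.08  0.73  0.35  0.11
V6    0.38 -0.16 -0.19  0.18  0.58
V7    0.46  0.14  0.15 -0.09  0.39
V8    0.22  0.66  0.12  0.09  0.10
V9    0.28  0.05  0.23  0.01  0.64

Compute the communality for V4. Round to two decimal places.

0.41

h² = (-0.48)² + 0.14² + (-0.18)² + 0.29² + 0.20² = 0.2304 + 0.0196 + 0.0324 + 0.0841 + 0.0400 = 0.4065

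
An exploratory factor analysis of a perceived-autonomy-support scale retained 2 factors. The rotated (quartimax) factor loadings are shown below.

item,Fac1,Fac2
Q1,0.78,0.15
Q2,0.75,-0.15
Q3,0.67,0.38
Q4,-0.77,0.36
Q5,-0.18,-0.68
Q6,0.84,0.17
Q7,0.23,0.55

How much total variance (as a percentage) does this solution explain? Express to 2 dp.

58.81%

SS loadings by factor: 3.0036, 1.1128; total = 4.1164.
Total variance with 7 standardized items is 7, so the solution explains 4.1164/7 = 0.5881 = 58.81%.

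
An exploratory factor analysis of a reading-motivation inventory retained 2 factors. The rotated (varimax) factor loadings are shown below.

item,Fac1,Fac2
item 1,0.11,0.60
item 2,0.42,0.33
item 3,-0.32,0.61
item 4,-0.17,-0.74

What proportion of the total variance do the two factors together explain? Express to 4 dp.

0.4271

SS loadings by factor: 0.3198, 1.3886; total = 1.7084.
Total variance with 4 standardized items is 4, so the solution explains 1.7084/4 = 0.4271.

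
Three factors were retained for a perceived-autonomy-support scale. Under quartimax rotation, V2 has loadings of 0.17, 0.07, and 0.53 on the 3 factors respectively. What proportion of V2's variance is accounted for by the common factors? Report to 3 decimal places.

h² = 0.17² + 0.07² + 0.53² = 0.0289 + 0.0049 + 0.2809 = 0.3147

0.315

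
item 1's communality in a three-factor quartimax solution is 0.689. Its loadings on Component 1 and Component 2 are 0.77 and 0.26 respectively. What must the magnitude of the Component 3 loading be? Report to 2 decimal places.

Under orthogonal rotation h² = Σλ², so λ_Component 3² = h² − (0.6605) = 0.689 − 0.6605 = 0.0285.
|λ| = √0.0285 = 0.1688.

0.17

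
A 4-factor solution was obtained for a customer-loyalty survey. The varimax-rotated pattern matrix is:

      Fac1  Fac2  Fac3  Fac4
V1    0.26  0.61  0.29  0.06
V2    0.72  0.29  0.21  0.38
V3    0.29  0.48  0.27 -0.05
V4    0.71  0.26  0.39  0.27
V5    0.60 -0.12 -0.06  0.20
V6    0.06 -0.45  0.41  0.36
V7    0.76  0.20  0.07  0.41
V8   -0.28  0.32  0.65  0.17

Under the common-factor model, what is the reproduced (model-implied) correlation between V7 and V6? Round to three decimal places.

0.132

r̂ = Σ λ_i·λ_j across factors = (0.76)(0.06) + (0.20)(-0.45) + (0.07)(0.41) + (0.41)(0.36)
  = +0.0456 -0.0900 +0.0287 +0.1476 = 0.1319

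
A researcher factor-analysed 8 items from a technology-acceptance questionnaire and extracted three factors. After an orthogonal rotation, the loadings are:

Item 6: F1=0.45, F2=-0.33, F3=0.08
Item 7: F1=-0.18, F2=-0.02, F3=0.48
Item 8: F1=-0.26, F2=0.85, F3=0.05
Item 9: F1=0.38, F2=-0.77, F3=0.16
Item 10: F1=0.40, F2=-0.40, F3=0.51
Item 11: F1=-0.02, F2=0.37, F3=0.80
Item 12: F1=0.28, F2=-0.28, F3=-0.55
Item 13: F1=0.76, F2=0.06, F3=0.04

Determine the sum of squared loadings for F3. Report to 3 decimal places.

1.469

SS loadings for F3 = 0.08² + 0.48² + 0.05² + 0.16² + 0.51² + 0.80² + (-0.55)² + 0.04² = 0.0064 + 0.2304 + 0.0025 + 0.0256 + 0.2601 + 0.6400 + 0.3025 + 0.0016 = 1.4691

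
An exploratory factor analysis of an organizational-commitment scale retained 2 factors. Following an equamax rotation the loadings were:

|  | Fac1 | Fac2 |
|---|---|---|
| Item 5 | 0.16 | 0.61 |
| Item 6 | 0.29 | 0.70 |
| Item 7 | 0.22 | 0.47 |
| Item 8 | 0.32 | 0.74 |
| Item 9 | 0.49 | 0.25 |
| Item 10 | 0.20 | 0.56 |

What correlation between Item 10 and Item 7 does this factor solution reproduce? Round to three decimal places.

0.307

r̂ = Σ λ_i·λ_j across factors = (0.20)(0.22) + (0.56)(0.47)
  = +0.0440 +0.2632 = 0.3072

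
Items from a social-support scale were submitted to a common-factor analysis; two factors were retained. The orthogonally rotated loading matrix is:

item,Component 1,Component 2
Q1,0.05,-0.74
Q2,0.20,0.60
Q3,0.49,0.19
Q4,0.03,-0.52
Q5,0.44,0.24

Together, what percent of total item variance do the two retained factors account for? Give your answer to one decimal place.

SS loadings by factor: 0.4771, 1.2717; total = 1.7488.
Total variance with 5 standardized items is 5, so the solution explains 1.7488/5 = 0.3498 = 34.98%.

35.0%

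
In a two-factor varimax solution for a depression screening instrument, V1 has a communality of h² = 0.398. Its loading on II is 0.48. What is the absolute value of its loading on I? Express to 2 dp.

0.41

Under orthogonal rotation h² = Σλ², so λ_I² = h² − (0.2304) = 0.398 − 0.2304 = 0.1676.
|λ| = √0.1676 = 0.4094.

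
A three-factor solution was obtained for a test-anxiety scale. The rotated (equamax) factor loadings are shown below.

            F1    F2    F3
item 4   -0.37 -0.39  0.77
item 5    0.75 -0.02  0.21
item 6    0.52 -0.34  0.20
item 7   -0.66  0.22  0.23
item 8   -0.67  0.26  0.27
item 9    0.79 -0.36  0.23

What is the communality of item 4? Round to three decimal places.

0.882

h² = (-0.37)² + (-0.39)² + 0.77² = 0.1369 + 0.1521 + 0.5929 = 0.8819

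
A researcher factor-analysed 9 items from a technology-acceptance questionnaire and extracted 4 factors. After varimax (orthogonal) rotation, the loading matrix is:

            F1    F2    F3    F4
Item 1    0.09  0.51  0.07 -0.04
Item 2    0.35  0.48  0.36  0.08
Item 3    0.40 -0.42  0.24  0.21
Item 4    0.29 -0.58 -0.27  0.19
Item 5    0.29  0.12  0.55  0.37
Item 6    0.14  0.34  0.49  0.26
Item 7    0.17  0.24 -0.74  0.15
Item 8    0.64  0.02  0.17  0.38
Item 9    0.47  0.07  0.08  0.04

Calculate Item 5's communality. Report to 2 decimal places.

h² = 0.29² + 0.12² + 0.55² + 0.37² = 0.0841 + 0.0144 + 0.3025 + 0.1369 = 0.5379

0.54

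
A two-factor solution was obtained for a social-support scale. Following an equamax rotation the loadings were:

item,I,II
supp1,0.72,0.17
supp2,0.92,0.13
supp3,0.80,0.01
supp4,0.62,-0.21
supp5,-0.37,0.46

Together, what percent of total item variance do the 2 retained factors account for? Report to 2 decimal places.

56.55%

Communalities: 0.5473, 0.8633, 0.6401, 0.4285, 0.3485; Σh² = 2.8277.
Total variance with 5 standardized items is 5, so the solution explains 2.8277/5 = 0.5655 = 56.55%.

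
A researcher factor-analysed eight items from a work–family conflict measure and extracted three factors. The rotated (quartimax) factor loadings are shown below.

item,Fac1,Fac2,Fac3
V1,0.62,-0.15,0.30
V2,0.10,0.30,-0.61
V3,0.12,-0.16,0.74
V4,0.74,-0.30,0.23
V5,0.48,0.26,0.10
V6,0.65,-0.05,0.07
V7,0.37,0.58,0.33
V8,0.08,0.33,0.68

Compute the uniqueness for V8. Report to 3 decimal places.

0.422

h² = 0.08² + 0.33² + 0.68² = 0.0064 + 0.1089 + 0.4624 = 0.5777
Uniqueness u² = 1 − h² = 1 − 0.5777 = 0.4223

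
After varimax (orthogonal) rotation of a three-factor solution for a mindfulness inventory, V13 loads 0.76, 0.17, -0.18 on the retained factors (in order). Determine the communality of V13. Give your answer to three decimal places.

0.639

h² = 0.76² + 0.17² + (-0.18)² = 0.5776 + 0.0289 + 0.0324 = 0.6389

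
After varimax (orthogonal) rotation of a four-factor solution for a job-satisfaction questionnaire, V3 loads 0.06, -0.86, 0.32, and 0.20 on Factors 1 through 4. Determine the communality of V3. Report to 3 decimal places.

0.886

h² = 0.06² + (-0.86)² + 0.32² + 0.20² = 0.0036 + 0.7396 + 0.1024 + 0.0400 = 0.8856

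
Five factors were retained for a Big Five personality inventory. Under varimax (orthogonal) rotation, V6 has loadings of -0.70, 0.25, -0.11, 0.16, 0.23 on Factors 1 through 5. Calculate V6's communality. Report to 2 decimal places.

0.64

h² = (-0.70)² + 0.25² + (-0.11)² + 0.16² + 0.23² = 0.4900 + 0.0625 + 0.0121 + 0.0256 + 0.0529 = 0.6431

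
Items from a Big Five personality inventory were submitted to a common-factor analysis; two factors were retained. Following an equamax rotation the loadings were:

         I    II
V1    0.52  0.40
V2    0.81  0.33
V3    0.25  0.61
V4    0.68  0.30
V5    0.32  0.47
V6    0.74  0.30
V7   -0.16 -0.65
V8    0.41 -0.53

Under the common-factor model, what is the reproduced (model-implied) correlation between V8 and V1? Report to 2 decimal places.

r̂ = Σ λ_i·λ_j across factors = (0.41)(0.52) + (-0.53)(0.40)
  = +0.2132 -0.2120 = 0.0012

0.00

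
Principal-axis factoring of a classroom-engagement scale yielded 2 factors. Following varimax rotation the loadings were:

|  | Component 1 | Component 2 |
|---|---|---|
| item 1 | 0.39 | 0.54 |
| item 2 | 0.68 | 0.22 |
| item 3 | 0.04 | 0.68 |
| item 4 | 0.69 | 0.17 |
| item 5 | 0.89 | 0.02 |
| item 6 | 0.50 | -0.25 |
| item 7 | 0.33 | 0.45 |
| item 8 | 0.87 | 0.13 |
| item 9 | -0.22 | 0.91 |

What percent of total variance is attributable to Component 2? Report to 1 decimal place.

SS loadings for Component 2 = 0.54² + 0.22² + 0.68² + 0.17² + 0.02² + (-0.25)² + 0.45² + 0.13² + 0.91² = 1.9417
With 9 standardized items, total variance = 9. Proportion = 1.9417/9 = 0.2157 → 21.57%.

21.6%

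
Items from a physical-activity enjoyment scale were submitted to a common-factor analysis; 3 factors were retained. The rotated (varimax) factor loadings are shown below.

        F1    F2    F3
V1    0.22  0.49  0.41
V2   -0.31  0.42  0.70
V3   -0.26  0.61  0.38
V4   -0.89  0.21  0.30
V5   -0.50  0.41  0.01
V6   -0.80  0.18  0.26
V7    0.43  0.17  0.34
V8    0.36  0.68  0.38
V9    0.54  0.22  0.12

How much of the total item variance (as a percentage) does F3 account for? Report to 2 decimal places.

SS loadings for F3 = 0.41² + 0.70² + 0.38² + 0.30² + 0.01² + 0.26² + 0.34² + 0.38² + 0.12² = 1.2346
With 9 standardized items, total variance = 9. Proportion = 1.2346/9 = 0.1372 → 13.72%.

13.72%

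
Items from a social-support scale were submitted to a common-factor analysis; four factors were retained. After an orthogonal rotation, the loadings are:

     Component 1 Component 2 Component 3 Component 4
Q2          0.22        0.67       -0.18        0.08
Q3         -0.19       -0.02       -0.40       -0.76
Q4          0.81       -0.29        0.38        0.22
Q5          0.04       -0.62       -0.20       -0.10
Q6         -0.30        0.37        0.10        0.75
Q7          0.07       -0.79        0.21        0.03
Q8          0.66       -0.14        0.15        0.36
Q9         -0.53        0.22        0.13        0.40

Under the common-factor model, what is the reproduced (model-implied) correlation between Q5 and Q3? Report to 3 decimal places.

r̂ = Σ λ_i·λ_j across factors = (0.04)(-0.19) + (-0.62)(-0.02) + (-0.20)(-0.40) + (-0.10)(-0.76)
  = -0.0076 +0.0124 +0.0800 +0.0760 = 0.1608

0.161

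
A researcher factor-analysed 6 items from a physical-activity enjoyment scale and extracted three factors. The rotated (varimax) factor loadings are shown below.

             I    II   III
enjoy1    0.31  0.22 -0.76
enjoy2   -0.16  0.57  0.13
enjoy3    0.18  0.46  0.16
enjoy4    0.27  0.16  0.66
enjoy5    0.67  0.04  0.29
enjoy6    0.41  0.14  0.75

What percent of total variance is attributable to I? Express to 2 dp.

14.07%

SS loadings for I = 0.31² + (-0.16)² + 0.18² + 0.27² + 0.67² + 0.41² = 0.8440
With 6 standardized items, total variance = 6. Proportion = 0.8440/6 = 0.1407 → 14.07%.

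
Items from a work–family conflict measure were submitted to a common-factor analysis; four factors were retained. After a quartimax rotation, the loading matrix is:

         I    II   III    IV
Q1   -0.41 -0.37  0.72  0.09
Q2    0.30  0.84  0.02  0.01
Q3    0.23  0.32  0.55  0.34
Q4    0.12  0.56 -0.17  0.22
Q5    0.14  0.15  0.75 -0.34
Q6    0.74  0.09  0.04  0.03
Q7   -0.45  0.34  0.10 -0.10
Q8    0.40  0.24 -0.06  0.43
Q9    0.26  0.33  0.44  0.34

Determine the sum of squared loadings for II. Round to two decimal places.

SS loadings for II = (-0.37)² + 0.84² + 0.32² + 0.56² + 0.15² + 0.09² + 0.34² + 0.24² + 0.33² = 0.1369 + 0.7056 + 0.1024 + 0.3136 + 0.0225 + 0.0081 + 0.1156 + 0.0576 + 0.1089 = 1.5712

1.57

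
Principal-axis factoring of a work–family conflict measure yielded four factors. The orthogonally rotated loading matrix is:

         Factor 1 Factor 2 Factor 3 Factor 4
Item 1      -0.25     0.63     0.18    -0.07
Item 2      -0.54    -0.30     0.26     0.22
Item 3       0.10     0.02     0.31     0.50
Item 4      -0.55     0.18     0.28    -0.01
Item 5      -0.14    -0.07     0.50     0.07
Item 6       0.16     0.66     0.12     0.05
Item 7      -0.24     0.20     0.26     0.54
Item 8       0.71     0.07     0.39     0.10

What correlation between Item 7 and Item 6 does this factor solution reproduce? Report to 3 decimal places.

r̂ = Σ λ_i·λ_j across factors = (-0.24)(0.16) + (0.20)(0.66) + (0.26)(0.12) + (0.54)(0.05)
  = -0.0384 +0.1320 +0.0312 +0.0270 = 0.1518

0.152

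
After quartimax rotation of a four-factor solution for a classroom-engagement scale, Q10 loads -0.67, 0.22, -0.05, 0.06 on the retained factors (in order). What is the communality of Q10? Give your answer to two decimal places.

0.50

h² = (-0.67)² + 0.22² + (-0.05)² + 0.06² = 0.4489 + 0.0484 + 0.0025 + 0.0036 = 0.5034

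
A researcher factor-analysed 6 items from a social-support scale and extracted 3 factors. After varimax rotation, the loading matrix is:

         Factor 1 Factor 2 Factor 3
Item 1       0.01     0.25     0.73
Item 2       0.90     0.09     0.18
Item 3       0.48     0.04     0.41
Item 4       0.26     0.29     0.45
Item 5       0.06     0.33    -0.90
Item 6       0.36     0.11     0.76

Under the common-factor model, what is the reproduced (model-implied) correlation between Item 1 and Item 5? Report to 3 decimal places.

-0.574

r̂ = Σ λ_i·λ_j across factors = (0.01)(0.06) + (0.25)(0.33) + (0.73)(-0.90)
  = +0.0006 +0.0825 -0.6570 = -0.5739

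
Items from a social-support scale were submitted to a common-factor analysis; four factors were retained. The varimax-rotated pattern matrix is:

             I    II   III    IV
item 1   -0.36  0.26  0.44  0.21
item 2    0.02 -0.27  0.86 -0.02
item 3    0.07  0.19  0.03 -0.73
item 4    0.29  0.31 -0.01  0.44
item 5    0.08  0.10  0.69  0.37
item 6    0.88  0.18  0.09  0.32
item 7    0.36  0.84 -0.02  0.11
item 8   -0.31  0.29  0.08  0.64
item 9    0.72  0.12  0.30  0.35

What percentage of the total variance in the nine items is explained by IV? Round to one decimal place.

17.3%

SS loadings for IV = 0.21² + (-0.02)² + (-0.73)² + 0.44² + 0.37² + 0.32² + 0.11² + 0.64² + 0.35² = 1.5545
With 9 standardized items, total variance = 9. Proportion = 1.5545/9 = 0.1727 → 17.27%.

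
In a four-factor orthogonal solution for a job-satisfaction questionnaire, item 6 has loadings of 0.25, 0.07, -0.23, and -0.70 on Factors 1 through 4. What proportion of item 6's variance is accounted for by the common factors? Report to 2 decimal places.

0.61

h² = 0.25² + 0.07² + (-0.23)² + (-0.70)² = 0.0625 + 0.0049 + 0.0529 + 0.4900 = 0.6103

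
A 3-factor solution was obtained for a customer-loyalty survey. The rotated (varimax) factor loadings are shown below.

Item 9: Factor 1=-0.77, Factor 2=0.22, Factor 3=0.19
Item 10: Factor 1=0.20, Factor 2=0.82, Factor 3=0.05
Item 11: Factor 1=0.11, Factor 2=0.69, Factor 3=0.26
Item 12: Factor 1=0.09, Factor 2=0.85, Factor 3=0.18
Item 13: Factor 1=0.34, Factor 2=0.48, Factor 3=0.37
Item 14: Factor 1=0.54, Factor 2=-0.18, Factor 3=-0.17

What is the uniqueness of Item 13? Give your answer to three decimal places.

0.517

h² = 0.34² + 0.48² + 0.37² = 0.1156 + 0.2304 + 0.1369 = 0.4829
Uniqueness u² = 1 − h² = 1 − 0.4829 = 0.5171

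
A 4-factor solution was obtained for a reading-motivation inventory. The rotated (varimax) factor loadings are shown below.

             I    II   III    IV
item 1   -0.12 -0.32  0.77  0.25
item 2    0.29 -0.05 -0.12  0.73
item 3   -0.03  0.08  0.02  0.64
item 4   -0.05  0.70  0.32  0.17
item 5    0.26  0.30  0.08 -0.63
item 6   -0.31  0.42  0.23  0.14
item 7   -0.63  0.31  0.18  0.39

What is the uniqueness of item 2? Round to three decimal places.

h² = 0.29² + (-0.05)² + (-0.12)² + 0.73² = 0.0841 + 0.0025 + 0.0144 + 0.5329 = 0.6339
Uniqueness u² = 1 − h² = 1 − 0.6339 = 0.3661

0.366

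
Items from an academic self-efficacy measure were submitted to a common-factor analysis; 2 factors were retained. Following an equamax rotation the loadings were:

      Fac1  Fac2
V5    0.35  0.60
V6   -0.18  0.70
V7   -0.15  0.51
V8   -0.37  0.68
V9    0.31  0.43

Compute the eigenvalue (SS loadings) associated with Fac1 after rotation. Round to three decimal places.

0.410

SS loadings for Fac1 = 0.35² + (-0.18)² + (-0.15)² + (-0.37)² + 0.31² = 0.1225 + 0.0324 + 0.0225 + 0.1369 + 0.0961 = 0.4104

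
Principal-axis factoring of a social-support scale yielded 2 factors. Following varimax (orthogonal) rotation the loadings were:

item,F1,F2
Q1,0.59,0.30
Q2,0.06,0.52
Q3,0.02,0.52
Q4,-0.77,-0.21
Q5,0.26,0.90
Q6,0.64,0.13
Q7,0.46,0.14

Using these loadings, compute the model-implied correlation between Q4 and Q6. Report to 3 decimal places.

-0.520

r̂ = Σ λ_i·λ_j across factors = (-0.77)(0.64) + (-0.21)(0.13)
  = -0.4928 -0.0273 = -0.5201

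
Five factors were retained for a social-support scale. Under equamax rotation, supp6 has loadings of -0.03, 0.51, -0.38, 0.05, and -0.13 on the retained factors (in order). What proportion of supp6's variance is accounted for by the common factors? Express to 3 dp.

0.425

h² = (-0.03)² + 0.51² + (-0.38)² + 0.05² + (-0.13)² = 0.0009 + 0.2601 + 0.1444 + 0.0025 + 0.0169 = 0.4248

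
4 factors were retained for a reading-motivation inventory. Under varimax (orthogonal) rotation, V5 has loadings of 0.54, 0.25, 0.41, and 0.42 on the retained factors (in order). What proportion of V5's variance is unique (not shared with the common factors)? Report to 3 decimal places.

h² = 0.54² + 0.25² + 0.41² + 0.42² = 0.2916 + 0.0625 + 0.1681 + 0.1764 = 0.6986
Uniqueness u² = 1 − h² = 1 − 0.6986 = 0.3014

0.301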